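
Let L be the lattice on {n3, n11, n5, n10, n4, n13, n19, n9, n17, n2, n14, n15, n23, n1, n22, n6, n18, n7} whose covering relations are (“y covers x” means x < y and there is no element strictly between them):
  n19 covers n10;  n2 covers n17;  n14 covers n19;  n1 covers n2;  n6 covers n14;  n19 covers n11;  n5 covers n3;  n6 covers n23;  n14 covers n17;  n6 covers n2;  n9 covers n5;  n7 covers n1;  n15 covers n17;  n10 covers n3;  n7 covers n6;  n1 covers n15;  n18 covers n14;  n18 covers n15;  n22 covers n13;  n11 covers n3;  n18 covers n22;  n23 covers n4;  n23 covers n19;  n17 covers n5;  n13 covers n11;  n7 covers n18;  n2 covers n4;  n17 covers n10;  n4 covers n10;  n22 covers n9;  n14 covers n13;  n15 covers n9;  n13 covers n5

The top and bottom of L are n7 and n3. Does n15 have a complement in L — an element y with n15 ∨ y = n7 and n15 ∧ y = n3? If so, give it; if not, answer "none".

none

For every candidate y, either n15 ∨ y ≠ n7 or n15 ∧ y ≠ n3; no complement exists.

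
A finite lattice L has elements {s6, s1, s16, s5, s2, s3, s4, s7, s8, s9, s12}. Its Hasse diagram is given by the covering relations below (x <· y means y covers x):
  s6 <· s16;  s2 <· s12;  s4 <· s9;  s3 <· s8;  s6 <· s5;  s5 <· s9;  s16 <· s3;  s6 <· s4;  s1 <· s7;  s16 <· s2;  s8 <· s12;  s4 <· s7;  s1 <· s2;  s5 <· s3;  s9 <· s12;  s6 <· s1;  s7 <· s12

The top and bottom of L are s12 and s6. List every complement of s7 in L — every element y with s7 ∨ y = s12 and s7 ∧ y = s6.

Need y with s7 ∨ y = s12 and s7 ∧ y = s6.
Checking each element gives: s16, s3, s5, s8.

s16, s3, s5, s8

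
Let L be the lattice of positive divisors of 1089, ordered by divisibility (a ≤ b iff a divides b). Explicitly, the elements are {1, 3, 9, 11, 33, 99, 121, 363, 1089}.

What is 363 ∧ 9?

3

In the divisibility order, the meet is the greatest common divisor: gcd(363, 9) = 3.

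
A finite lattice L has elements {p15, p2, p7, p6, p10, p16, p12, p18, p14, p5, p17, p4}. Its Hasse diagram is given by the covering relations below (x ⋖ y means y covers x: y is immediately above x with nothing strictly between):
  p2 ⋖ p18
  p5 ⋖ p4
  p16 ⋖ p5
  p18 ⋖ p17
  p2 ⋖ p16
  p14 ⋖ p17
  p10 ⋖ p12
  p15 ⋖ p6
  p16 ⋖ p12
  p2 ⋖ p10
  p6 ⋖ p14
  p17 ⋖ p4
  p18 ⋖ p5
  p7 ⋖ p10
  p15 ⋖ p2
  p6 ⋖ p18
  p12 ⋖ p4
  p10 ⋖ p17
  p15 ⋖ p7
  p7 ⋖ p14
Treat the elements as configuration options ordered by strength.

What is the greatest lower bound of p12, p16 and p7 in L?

p15

Common lower bounds of {p12, p16, p7}: p15.
The greatest among these is p15.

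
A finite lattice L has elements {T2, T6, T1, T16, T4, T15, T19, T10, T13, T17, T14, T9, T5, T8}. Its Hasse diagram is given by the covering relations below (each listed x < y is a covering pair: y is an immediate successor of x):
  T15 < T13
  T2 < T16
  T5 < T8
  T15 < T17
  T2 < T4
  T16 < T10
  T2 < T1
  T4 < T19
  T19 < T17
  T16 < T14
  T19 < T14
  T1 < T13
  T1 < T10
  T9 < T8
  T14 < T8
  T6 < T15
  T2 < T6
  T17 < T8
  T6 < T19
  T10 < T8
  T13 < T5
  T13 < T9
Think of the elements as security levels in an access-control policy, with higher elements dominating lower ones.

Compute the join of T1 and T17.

T8

Common upper bounds of {T1, T17}: T8.
The least among these is T8.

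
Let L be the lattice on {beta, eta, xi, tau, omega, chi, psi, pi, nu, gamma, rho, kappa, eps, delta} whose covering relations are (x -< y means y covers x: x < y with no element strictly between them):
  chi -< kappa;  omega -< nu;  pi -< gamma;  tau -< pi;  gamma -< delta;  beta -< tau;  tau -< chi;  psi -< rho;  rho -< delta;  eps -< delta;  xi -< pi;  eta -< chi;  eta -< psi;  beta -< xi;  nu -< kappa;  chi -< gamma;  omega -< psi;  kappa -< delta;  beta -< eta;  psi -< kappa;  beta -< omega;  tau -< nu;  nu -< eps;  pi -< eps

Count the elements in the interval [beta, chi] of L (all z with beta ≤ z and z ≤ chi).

4

The interval [beta, chi] = {beta, chi, eta, tau}, which has 4 elements.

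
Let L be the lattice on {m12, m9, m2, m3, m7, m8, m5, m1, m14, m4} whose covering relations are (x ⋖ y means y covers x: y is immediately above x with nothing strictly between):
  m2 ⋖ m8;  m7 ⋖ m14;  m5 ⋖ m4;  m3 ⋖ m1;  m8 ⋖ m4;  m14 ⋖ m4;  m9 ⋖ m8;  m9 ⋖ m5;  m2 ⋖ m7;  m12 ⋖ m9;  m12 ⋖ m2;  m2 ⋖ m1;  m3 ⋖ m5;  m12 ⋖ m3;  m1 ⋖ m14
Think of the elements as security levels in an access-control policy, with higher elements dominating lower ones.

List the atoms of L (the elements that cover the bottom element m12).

The atoms are exactly the elements that cover m12: m2, m3, m9.

m2, m3, m9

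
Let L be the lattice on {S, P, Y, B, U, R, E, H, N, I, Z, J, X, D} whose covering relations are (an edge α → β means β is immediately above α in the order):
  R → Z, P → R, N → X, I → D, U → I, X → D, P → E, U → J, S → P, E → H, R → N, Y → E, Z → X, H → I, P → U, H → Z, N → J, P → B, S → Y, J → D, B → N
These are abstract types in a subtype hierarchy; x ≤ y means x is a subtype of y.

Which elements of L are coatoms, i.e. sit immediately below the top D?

The coatoms are exactly the elements covered by D: I, J, X.

I, J, X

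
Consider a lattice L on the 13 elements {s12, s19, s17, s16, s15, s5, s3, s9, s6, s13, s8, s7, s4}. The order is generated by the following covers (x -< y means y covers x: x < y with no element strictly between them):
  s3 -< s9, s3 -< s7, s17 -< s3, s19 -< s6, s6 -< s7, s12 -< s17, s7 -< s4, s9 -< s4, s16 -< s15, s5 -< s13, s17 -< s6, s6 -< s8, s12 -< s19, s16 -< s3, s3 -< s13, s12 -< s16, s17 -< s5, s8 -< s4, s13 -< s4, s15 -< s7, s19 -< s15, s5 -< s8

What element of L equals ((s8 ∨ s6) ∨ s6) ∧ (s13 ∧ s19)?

s12

s8 ∨ s6 = s8
s8 ∨ s6 = s8
s13 ∧ s19 = s12
s8 ∧ s12 = s12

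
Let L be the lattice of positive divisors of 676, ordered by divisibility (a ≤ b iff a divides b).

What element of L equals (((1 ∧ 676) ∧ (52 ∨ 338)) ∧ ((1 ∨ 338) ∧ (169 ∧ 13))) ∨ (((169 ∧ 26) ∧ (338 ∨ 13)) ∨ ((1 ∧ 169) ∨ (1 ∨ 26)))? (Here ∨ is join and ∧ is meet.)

26

1 ∧ 676 = 1
52 ∨ 338 = 676
1 ∧ 676 = 1
1 ∨ 338 = 338
169 ∧ 13 = 13
338 ∧ 13 = 13
1 ∧ 13 = 1
169 ∧ 26 = 13
338 ∨ 13 = 338
13 ∧ 338 = 13
1 ∧ 169 = 1
1 ∨ 26 = 26
1 ∨ 26 = 26
13 ∨ 26 = 26
1 ∨ 26 = 26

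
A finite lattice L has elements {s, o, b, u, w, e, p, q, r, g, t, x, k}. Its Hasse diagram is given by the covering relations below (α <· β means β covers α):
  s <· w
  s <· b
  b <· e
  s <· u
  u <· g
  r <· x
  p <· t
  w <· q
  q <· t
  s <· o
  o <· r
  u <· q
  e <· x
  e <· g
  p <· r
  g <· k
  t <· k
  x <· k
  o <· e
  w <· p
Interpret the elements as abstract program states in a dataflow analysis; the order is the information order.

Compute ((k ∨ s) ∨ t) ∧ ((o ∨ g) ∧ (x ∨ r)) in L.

e

k ∨ s = k
k ∨ t = k
o ∨ g = g
x ∨ r = x
g ∧ x = e
k ∧ e = e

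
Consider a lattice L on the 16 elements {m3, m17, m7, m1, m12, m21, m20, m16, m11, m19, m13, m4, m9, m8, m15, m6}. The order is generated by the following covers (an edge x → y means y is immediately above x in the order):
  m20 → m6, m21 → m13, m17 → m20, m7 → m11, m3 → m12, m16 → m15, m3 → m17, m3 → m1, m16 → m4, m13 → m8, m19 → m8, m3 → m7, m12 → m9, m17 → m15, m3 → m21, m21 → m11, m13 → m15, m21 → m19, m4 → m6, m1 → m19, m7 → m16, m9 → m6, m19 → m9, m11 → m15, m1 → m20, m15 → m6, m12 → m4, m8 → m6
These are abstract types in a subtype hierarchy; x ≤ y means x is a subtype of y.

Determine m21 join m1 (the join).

m19

Common upper bounds of {m21, m1}: m19, m6, m8, m9.
The least among these is m19.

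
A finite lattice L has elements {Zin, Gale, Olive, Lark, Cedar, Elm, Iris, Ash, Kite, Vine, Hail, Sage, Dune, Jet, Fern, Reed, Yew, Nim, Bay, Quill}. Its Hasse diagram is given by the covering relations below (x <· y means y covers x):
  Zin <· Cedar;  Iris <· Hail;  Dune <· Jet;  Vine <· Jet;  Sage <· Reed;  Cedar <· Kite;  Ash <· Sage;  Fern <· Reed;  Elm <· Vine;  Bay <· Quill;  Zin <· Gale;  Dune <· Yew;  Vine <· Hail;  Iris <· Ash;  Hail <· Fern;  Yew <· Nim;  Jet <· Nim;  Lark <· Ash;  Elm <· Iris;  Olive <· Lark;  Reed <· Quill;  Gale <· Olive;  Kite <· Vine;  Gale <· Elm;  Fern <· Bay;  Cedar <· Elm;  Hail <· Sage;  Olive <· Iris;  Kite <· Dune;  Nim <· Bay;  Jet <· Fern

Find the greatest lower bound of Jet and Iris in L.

Common lower bounds of {Jet, Iris}: Cedar, Elm, Gale, Zin.
The greatest among these is Elm.

Elm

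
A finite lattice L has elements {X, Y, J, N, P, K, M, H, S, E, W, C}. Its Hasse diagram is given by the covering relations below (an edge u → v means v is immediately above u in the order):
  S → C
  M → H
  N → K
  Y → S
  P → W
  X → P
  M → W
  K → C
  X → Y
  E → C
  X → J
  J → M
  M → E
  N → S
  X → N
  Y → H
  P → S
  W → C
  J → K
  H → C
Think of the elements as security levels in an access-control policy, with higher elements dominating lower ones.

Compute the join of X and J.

Common upper bounds of {X, J}: C, E, H, J, K, M, W.
The least among these is J.

J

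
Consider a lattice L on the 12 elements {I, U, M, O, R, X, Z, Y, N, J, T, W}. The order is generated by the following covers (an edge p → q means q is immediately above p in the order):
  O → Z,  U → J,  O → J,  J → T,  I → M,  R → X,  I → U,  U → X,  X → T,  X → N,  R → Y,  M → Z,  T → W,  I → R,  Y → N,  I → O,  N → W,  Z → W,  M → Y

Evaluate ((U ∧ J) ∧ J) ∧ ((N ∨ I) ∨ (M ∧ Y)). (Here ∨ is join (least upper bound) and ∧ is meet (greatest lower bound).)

U ∧ J = U
U ∧ J = U
N ∨ I = N
M ∧ Y = M
N ∨ M = N
U ∧ N = U

U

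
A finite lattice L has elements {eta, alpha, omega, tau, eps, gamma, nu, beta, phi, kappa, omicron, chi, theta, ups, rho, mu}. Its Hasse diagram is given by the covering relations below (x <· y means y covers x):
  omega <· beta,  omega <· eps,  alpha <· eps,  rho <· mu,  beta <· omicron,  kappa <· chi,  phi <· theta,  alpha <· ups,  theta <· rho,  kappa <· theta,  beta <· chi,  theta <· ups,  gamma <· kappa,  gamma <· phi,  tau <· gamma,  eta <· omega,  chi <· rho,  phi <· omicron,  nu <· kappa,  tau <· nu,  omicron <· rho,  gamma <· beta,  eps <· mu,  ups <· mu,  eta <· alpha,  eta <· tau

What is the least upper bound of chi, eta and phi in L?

Common upper bounds of {chi, eta, phi}: mu, rho.
The least among these is rho.

rho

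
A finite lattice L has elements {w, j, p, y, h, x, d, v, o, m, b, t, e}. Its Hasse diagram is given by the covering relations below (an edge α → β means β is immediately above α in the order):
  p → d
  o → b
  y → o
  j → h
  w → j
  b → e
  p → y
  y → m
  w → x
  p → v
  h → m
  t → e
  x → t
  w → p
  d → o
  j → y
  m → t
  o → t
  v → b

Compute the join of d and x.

Common upper bounds of {d, x}: e, t.
The least among these is t.

t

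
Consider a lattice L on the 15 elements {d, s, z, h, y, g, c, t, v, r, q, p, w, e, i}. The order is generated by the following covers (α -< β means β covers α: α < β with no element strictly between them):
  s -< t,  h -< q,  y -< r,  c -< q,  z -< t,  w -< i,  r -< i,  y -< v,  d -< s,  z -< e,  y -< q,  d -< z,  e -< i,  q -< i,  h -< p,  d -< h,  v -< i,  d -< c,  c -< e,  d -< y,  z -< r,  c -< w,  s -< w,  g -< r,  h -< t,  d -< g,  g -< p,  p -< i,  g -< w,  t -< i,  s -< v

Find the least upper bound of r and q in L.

Common upper bounds of {r, q}: i.
The least among these is i.

i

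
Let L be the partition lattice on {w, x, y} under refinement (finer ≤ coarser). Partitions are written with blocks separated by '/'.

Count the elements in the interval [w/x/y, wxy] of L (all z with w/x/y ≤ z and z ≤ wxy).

5

The interval [w/x/y, wxy] = {w/x/y, w/xy, wx/y, wxy, wy/x}, which has 5 elements.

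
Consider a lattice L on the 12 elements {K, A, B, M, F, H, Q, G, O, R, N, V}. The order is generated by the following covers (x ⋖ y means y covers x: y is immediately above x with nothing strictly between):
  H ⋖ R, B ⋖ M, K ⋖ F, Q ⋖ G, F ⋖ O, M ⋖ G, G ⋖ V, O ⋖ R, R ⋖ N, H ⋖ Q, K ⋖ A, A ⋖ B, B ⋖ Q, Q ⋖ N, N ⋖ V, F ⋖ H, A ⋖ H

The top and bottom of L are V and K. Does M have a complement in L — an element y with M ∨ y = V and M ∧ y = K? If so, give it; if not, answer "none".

O

Need y with M ∨ y = V and M ∧ y = K.
Checking each element gives: O.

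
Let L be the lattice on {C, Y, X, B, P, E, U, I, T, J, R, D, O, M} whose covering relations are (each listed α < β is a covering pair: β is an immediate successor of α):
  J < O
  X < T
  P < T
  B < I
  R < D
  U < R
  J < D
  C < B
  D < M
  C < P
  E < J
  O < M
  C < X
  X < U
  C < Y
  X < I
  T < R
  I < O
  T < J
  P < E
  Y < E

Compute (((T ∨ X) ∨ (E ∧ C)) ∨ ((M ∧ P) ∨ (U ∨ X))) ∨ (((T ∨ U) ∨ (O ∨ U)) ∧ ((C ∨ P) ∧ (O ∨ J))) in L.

T ∨ X = T
E ∧ C = C
T ∨ C = T
M ∧ P = P
U ∨ X = U
P ∨ U = R
T ∨ R = R
T ∨ U = R
O ∨ U = M
R ∨ M = M
C ∨ P = P
O ∨ J = O
P ∧ O = P
M ∧ P = P
R ∨ P = R

R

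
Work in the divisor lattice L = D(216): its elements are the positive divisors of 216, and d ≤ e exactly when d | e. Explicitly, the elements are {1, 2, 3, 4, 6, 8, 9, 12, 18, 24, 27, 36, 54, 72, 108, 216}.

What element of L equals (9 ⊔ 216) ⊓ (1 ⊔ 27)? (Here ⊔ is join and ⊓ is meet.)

9 ∨ 216 = 216
1 ∨ 27 = 27
216 ∧ 27 = 27

27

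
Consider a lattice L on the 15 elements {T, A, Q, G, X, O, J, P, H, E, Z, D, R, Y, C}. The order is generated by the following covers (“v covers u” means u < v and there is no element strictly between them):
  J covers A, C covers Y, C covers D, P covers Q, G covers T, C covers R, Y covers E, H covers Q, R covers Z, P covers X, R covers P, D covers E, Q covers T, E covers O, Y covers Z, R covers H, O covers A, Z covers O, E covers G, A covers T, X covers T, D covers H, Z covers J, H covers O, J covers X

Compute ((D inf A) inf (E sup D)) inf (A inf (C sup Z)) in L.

A

D ∧ A = A
E ∨ D = D
A ∧ D = A
C ∨ Z = C
A ∧ C = A
A ∧ A = A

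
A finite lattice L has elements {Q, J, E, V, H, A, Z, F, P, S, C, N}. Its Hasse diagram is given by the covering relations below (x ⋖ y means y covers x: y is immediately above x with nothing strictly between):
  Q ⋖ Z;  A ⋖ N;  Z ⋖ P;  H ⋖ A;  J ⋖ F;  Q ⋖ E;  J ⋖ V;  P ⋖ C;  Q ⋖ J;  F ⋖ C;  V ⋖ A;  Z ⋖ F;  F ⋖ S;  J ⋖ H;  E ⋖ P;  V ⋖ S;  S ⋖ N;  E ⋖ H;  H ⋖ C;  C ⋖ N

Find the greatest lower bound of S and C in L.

F

Common lower bounds of {S, C}: F, J, Q, Z.
The greatest among these is F.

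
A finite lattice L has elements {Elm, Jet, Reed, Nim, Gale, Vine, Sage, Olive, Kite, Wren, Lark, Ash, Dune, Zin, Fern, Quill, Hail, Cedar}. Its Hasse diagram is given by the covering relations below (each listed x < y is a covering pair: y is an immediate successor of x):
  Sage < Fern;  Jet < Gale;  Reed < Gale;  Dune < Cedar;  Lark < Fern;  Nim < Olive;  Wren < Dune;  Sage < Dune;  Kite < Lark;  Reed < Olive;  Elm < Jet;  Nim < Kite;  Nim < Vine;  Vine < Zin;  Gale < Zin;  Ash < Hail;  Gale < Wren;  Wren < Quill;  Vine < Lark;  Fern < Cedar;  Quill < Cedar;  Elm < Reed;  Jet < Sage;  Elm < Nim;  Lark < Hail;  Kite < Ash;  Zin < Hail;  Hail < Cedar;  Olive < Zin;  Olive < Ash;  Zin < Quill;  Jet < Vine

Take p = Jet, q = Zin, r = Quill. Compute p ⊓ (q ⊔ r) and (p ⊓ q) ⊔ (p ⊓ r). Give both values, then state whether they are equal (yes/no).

Jet; Jet; yes

q ⊔ r = Quill, so p ⊓ (q ⊔ r) = Jet ⊓ Quill = Jet.
p ⊓ q = Jet and p ⊓ r = Jet, so (p ⊓ q) ⊔ (p ⊓ r) = Jet ⊔ Jet = Jet.
Equal: yes.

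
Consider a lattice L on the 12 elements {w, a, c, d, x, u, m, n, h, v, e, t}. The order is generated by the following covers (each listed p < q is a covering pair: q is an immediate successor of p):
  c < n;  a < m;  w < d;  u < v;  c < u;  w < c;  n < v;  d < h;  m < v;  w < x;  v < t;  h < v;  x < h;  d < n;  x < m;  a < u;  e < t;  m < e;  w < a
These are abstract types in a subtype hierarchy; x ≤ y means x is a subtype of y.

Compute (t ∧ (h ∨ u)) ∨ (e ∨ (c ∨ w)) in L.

t

h ∨ u = v
t ∧ v = v
c ∨ w = c
e ∨ c = t
v ∨ t = t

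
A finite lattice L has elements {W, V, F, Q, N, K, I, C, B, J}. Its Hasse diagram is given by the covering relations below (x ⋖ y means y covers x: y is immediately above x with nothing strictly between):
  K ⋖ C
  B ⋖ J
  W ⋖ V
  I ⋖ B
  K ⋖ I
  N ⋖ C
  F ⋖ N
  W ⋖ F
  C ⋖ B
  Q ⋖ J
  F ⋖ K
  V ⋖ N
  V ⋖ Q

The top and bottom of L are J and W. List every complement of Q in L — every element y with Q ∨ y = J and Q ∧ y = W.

F, I, K

Need y with Q ∨ y = J and Q ∧ y = W.
Checking each element gives: F, I, K.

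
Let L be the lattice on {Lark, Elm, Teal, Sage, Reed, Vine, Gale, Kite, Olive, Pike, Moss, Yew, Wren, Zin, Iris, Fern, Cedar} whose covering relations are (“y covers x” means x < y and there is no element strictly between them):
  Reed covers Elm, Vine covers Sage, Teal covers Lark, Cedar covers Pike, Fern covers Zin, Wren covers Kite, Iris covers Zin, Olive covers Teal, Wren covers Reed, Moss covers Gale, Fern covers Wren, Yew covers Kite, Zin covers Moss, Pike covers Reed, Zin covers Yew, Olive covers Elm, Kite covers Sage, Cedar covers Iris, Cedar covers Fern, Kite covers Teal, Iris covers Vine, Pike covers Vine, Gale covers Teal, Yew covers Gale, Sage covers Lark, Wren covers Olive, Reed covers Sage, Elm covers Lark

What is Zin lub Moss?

Common upper bounds of {Zin, Moss}: Cedar, Fern, Iris, Zin.
The least among these is Zin.

Zin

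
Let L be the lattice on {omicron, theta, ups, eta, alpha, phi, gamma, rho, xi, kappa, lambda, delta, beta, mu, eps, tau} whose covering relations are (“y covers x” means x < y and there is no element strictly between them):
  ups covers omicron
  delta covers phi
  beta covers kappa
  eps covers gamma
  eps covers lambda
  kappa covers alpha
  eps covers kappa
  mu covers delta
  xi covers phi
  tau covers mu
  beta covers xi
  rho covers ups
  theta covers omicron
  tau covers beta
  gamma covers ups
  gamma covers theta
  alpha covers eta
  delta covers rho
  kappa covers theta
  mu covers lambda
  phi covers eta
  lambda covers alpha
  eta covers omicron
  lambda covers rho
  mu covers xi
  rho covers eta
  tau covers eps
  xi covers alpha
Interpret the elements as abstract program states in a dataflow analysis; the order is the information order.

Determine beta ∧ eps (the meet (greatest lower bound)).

Common lower bounds of {beta, eps}: alpha, eta, kappa, omicron, theta.
The greatest among these is kappa.

kappa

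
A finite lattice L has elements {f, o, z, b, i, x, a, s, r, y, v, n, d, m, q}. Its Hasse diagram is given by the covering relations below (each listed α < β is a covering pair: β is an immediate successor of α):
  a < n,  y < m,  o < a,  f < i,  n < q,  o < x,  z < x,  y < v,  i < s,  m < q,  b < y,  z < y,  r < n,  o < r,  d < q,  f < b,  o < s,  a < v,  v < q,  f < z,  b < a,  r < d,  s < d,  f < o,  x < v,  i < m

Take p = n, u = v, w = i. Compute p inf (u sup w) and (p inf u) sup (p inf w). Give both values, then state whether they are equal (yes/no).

u sup w = q, so p inf (u sup w) = n inf q = n.
p inf u = a and p inf w = f, so (p inf u) sup (p inf w) = a sup f = a.
Equal: no.

n; a; no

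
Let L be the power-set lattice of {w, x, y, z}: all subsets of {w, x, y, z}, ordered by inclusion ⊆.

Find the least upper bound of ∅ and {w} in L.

{w}

Common upper bounds of {∅, {w}}: {w,x,y,z}, {w,x,y}, {w,x,z}, {w,x}, {w,y,z}, {w,y}, {w,z}, {w}.
The least among these is {w}.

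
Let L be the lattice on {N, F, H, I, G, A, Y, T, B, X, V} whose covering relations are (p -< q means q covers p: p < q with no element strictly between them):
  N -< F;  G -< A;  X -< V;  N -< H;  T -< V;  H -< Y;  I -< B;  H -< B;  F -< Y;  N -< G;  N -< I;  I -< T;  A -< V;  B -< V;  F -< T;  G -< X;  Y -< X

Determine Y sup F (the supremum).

Y

Common upper bounds of {Y, F}: V, X, Y.
The least among these is Y.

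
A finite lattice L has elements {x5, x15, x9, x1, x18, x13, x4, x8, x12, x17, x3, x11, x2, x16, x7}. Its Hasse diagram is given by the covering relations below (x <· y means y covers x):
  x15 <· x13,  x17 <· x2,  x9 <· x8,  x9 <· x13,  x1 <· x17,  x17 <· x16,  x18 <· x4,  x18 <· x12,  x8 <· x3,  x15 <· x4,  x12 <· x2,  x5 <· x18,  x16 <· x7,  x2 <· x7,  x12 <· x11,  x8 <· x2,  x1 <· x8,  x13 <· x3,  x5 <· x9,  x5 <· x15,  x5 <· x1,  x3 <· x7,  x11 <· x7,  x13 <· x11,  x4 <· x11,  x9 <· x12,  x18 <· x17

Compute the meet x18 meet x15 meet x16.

x5

Common lower bounds of {x18, x15, x16}: x5.
The greatest among these is x5.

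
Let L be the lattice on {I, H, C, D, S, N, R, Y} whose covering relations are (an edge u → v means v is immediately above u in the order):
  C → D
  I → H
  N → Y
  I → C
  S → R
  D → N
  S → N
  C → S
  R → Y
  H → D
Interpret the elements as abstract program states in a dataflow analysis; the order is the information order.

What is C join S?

S

Common upper bounds of {C, S}: N, R, S, Y.
The least among these is S.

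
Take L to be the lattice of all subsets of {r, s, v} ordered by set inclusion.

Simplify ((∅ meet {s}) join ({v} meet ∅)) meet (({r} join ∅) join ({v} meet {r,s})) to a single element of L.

∅ ∧ {s} = ∅
{v} ∧ ∅ = ∅
∅ ∨ ∅ = ∅
{r} ∨ ∅ = {r}
{v} ∧ {r,s} = ∅
{r} ∨ ∅ = {r}
∅ ∧ {r} = ∅

∅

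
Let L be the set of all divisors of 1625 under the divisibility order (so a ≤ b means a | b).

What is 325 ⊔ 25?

325

Common upper bounds of {325, 25}: 1625, 325.
The least among these is 325.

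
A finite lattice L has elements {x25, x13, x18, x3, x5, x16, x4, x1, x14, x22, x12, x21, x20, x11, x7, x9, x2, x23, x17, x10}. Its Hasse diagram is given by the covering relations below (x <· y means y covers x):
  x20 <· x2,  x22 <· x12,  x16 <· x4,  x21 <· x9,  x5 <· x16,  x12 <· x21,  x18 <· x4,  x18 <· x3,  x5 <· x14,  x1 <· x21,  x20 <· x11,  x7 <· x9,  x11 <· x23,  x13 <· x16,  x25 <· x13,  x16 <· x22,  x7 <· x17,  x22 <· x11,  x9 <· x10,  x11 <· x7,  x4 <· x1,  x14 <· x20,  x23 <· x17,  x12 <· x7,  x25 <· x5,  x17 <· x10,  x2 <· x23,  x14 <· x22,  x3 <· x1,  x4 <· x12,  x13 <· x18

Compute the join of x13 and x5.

x16

Common upper bounds of {x13, x5}: x1, x10, x11, x12, x16, x17, x21, x22, x23, x4, x7, x9.
The least among these is x16.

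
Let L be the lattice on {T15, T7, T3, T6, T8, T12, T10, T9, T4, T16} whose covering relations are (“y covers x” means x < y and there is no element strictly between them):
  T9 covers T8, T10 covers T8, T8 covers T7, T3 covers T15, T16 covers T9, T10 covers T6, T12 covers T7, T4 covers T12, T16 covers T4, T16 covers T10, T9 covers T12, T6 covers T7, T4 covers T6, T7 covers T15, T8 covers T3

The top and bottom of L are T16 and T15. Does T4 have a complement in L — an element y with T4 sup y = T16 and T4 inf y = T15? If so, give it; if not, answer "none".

T3

Need y with T4 ∨ y = T16 and T4 ∧ y = T15.
Checking each element gives: T3.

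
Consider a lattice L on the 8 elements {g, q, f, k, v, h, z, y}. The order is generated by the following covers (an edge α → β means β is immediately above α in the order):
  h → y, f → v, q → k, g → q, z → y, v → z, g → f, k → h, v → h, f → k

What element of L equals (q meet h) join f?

q ∧ h = q
q ∨ f = k

k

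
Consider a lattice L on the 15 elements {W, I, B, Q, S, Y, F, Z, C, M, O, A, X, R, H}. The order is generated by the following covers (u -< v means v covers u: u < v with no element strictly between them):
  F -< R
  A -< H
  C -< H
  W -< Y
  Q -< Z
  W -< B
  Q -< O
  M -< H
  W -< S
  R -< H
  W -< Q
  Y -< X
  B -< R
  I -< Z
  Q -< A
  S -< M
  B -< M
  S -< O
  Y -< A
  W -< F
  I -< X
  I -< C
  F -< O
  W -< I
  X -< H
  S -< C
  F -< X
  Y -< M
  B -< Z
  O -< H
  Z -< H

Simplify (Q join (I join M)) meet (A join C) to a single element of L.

I ∨ M = H
Q ∨ H = H
A ∨ C = H
H ∧ H = H

H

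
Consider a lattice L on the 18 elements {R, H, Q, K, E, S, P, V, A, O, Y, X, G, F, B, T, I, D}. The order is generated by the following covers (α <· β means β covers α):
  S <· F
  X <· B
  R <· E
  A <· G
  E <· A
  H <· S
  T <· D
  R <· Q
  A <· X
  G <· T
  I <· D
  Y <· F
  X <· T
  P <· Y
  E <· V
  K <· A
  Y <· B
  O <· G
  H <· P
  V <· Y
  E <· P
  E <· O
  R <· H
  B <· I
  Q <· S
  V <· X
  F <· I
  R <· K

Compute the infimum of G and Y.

Common lower bounds of {G, Y}: E, R.
The greatest among these is E.

E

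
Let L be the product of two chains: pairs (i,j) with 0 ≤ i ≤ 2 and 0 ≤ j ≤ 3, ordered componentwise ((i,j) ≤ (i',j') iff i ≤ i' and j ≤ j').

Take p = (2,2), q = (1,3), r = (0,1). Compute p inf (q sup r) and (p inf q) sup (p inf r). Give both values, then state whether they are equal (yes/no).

(1,2); (1,2); yes

q sup r = (1,3), so p inf (q sup r) = (2,2) inf (1,3) = (1,2).
p inf q = (1,2) and p inf r = (0,1), so (p inf q) sup (p inf r) = (1,2) sup (0,1) = (1,2).
Equal: yes.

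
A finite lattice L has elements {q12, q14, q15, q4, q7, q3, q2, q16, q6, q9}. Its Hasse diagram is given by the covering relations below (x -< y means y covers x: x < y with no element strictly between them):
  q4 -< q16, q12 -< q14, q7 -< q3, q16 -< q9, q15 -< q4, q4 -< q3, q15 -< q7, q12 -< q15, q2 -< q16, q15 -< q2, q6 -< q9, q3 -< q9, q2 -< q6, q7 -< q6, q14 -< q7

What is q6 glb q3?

q7

Common lower bounds of {q6, q3}: q12, q14, q15, q7.
The greatest among these is q7.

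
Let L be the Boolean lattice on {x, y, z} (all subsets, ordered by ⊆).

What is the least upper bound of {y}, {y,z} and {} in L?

{y,z}

Under ⊆, join is union: {y} ∪ {y,z} ∪ {} = {y,z}.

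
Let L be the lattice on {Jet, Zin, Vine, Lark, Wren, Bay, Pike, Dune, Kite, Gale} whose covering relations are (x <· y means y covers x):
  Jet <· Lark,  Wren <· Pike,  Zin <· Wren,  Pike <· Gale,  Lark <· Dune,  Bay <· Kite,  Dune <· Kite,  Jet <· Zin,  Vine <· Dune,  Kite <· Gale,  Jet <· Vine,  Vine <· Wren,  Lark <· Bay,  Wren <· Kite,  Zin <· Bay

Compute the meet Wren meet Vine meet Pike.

Common lower bounds of {Wren, Vine, Pike}: Jet, Vine.
The greatest among these is Vine.

Vine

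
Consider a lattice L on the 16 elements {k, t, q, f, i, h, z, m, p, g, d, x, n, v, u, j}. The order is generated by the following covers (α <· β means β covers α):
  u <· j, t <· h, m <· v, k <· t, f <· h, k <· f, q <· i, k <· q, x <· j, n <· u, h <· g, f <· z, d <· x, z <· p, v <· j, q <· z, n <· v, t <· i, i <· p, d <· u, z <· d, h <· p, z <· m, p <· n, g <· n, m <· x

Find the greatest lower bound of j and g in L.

Common lower bounds of {j, g}: f, g, h, k, t.
The greatest among these is g.

g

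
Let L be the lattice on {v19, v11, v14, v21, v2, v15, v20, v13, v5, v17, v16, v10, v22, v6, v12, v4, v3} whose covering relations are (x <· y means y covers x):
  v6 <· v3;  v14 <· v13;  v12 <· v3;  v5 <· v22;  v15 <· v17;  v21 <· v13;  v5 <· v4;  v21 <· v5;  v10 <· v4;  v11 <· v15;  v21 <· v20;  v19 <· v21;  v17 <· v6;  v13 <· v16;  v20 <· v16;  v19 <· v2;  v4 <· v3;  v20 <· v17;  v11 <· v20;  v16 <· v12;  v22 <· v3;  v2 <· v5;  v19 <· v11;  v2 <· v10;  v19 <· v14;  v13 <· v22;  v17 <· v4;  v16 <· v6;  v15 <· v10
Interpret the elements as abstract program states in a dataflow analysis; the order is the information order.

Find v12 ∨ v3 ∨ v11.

v3

Common upper bounds of {v12, v3, v11}: v3.
The least among these is v3.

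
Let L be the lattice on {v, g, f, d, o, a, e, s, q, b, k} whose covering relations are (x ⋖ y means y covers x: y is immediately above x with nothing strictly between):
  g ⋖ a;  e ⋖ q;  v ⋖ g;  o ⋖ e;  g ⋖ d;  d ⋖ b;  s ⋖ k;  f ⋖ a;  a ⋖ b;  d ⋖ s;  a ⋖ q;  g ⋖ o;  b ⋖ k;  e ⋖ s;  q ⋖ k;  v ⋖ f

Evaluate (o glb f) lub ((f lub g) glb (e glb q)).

g

o ∧ f = v
f ∨ g = a
e ∧ q = e
a ∧ e = g
v ∨ g = g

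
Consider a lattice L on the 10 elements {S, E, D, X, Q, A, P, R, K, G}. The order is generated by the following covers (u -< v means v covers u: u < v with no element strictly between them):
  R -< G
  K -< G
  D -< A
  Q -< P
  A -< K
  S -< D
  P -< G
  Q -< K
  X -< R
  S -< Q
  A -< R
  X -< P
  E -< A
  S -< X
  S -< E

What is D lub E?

A

Common upper bounds of {D, E}: A, G, K, R.
The least among these is A.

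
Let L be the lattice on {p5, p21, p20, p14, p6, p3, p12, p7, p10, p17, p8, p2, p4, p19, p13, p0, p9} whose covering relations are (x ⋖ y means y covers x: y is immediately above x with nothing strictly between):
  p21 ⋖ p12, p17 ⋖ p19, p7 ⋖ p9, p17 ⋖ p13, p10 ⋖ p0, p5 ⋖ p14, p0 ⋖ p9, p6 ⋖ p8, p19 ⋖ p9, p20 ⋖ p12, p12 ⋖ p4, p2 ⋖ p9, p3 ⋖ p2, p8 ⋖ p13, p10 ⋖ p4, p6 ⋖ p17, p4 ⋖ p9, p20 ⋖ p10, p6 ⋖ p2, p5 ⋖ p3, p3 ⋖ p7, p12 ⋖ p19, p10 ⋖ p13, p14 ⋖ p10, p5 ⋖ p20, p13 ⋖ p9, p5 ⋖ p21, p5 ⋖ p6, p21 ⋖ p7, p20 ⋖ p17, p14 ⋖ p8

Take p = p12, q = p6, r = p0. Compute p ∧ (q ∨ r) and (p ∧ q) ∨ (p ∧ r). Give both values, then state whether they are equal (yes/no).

p12; p20; no

q ∨ r = p9, so p ∧ (q ∨ r) = p12 ∧ p9 = p12.
p ∧ q = p5 and p ∧ r = p20, so (p ∧ q) ∨ (p ∧ r) = p5 ∨ p20 = p20.
Equal: no.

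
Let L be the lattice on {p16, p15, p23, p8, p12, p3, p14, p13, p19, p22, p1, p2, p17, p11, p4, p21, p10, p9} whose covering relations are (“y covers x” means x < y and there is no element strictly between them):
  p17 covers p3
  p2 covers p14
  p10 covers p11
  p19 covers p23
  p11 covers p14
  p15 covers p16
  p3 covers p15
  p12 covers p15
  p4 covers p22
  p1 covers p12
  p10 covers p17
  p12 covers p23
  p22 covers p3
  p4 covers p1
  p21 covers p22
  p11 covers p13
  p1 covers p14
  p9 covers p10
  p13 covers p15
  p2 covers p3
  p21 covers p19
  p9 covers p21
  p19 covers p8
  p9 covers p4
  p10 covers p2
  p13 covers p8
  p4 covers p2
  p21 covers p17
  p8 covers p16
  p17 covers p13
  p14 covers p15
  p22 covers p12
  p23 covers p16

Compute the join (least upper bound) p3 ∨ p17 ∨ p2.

p10

Common upper bounds of {p3, p17, p2}: p10, p9.
The least among these is p10.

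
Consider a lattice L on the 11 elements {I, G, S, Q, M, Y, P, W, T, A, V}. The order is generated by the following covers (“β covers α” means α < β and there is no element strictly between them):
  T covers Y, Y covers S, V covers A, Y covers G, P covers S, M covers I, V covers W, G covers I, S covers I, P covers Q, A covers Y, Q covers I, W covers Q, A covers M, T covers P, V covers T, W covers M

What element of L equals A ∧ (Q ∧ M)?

I

Q ∧ M = I
A ∧ I = I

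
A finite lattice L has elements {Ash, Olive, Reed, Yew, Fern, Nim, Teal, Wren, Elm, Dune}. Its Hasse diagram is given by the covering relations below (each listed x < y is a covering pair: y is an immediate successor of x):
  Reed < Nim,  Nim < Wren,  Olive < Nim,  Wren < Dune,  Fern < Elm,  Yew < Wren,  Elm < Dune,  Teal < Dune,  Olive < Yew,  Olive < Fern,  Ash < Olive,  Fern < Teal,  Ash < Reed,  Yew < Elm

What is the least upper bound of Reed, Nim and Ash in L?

Common upper bounds of {Reed, Nim, Ash}: Dune, Nim, Wren.
The least among these is Nim.

Nim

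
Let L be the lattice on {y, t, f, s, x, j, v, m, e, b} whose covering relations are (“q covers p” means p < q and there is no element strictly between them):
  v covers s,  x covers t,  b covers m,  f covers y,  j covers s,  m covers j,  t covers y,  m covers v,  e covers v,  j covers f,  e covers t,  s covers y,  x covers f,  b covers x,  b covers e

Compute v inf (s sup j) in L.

s ∨ j = j
v ∧ j = s

s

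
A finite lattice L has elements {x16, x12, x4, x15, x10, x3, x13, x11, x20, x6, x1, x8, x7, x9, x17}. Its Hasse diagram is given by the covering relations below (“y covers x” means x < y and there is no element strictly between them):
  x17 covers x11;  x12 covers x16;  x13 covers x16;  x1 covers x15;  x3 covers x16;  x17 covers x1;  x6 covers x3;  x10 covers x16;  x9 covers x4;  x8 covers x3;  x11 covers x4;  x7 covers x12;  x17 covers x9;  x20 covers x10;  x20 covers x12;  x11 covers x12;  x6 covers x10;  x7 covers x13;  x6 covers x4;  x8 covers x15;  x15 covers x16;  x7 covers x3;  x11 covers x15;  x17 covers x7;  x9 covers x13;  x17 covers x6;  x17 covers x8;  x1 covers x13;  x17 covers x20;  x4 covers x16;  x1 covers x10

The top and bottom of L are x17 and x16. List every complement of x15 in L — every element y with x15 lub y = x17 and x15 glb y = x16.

x20, x6, x7, x9

Need y with x15 ∨ y = x17 and x15 ∧ y = x16.
Checking each element gives: x20, x6, x7, x9.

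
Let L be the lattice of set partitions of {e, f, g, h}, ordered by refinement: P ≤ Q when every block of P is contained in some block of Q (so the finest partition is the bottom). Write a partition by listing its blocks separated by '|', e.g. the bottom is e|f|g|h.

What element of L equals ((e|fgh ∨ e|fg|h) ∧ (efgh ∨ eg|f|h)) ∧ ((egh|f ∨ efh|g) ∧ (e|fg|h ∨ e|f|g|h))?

e|fg|h

e|fgh ∨ e|fg|h = e|fgh
efgh ∨ eg|f|h = efgh
e|fgh ∧ efgh = e|fgh
egh|f ∨ efh|g = efgh
e|fg|h ∨ e|f|g|h = e|fg|h
efgh ∧ e|fg|h = e|fg|h
e|fgh ∧ e|fg|h = e|fg|h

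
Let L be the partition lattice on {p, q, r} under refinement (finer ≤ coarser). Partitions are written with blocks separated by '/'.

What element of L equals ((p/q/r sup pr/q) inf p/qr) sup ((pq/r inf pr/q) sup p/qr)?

p/q/r ∨ pr/q = pr/q
pr/q ∧ p/qr = p/q/r
pq/r ∧ pr/q = p/q/r
p/q/r ∨ p/qr = p/qr
p/q/r ∨ p/qr = p/qr

p/qr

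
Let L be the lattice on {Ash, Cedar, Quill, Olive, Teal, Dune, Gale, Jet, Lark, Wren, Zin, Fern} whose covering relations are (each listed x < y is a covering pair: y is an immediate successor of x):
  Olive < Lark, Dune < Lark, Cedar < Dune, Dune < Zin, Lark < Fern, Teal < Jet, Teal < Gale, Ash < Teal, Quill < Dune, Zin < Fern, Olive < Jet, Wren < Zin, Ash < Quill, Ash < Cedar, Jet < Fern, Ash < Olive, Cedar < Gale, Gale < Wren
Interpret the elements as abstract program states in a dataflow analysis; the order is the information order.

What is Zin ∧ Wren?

Wren

Common lower bounds of {Zin, Wren}: Ash, Cedar, Gale, Teal, Wren.
The greatest among these is Wren.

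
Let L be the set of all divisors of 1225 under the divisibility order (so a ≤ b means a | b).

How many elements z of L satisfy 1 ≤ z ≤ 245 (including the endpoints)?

The interval [1, 245] = {1, 245, 35, 49, 5, 7}, which has 6 elements.

6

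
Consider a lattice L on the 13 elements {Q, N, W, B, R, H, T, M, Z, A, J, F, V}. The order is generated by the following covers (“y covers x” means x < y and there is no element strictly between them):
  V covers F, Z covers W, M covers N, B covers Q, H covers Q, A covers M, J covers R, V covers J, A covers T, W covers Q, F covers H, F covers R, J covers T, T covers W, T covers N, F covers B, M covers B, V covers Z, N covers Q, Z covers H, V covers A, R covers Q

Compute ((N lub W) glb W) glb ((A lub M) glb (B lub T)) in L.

N ∨ W = T
T ∧ W = W
A ∨ M = A
B ∨ T = A
A ∧ A = A
W ∧ A = W

W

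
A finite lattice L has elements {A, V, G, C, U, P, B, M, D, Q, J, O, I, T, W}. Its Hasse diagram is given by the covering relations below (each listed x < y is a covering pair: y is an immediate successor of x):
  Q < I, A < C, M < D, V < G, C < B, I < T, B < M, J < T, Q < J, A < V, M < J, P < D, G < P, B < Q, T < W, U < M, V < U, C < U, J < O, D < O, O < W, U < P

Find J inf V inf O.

V

Common lower bounds of {J, V, O}: A, V.
The greatest among these is V.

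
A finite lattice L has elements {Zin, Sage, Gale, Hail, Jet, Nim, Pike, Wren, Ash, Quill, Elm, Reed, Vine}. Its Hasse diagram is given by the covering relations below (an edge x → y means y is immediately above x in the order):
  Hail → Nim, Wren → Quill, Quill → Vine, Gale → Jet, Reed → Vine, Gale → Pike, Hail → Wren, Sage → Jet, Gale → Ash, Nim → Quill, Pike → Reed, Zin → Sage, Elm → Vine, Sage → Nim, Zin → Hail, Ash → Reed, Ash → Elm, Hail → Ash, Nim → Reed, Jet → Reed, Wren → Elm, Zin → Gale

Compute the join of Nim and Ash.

Reed

Common upper bounds of {Nim, Ash}: Reed, Vine.
The least among these is Reed.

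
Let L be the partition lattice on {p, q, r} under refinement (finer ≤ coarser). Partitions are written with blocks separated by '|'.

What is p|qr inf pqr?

p|qr

Common lower bounds of {p|qr, pqr}: p|qr, p|q|r.
The greatest among these is p|qr.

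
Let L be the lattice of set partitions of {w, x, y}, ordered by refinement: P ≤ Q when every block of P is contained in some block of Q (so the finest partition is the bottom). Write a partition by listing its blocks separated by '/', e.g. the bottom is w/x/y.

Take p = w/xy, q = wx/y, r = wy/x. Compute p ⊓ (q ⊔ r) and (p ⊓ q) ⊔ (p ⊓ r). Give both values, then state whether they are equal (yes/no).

w/xy; w/x/y; no

q ⊔ r = wxy, so p ⊓ (q ⊔ r) = w/xy ⊓ wxy = w/xy.
p ⊓ q = w/x/y and p ⊓ r = w/x/y, so (p ⊓ q) ⊔ (p ⊓ r) = w/x/y ⊔ w/x/y = w/x/y.
Equal: no.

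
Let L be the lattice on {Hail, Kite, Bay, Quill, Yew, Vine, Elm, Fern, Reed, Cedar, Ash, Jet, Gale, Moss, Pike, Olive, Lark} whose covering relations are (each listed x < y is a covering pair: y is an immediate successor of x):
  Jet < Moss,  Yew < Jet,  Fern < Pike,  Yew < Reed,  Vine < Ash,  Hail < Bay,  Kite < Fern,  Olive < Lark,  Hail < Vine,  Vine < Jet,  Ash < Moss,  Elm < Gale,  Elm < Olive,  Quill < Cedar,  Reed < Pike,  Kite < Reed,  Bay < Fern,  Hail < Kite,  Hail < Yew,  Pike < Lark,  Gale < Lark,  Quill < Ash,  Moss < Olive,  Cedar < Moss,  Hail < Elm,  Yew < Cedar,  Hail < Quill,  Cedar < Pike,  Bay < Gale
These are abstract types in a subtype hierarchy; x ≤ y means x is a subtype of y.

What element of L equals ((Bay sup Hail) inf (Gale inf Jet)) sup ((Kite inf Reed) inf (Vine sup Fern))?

Bay ∨ Hail = Bay
Gale ∧ Jet = Hail
Bay ∧ Hail = Hail
Kite ∧ Reed = Kite
Vine ∨ Fern = Lark
Kite ∧ Lark = Kite
Hail ∨ Kite = Kite

Kite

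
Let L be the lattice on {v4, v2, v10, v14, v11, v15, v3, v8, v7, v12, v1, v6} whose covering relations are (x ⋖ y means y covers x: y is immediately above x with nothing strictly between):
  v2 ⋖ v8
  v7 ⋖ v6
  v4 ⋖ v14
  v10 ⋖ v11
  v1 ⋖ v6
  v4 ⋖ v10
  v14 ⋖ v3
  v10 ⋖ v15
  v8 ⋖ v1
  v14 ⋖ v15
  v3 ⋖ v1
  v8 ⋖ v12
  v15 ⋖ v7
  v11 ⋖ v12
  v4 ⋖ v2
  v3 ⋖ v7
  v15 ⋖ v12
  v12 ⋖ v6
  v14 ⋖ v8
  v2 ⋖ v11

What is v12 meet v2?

Common lower bounds of {v12, v2}: v2, v4.
The greatest among these is v2.

v2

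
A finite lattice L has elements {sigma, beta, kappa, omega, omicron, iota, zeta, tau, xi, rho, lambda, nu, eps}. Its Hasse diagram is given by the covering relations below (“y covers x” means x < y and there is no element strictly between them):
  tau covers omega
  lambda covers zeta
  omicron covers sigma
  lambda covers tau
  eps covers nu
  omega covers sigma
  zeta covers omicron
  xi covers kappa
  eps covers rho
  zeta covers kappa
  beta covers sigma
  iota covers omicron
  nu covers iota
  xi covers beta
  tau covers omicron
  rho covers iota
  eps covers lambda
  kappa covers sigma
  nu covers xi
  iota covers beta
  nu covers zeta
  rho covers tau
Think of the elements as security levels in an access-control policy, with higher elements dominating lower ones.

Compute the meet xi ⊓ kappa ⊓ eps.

kappa

Common lower bounds of {xi, kappa, eps}: kappa, sigma.
The greatest among these is kappa.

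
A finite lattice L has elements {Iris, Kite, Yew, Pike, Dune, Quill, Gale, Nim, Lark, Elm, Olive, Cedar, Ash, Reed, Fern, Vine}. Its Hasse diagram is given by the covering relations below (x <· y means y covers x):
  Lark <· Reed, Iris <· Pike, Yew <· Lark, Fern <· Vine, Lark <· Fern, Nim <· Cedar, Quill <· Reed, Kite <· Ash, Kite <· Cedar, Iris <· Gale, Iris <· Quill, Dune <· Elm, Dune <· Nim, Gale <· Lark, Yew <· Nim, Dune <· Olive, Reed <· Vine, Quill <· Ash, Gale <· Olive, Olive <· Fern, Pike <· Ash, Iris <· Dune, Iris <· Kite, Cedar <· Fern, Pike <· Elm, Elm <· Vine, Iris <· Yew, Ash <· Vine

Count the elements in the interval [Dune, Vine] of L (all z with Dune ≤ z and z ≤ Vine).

7

The interval [Dune, Vine] = {Cedar, Dune, Elm, Fern, Nim, Olive, Vine}, which has 7 elements.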